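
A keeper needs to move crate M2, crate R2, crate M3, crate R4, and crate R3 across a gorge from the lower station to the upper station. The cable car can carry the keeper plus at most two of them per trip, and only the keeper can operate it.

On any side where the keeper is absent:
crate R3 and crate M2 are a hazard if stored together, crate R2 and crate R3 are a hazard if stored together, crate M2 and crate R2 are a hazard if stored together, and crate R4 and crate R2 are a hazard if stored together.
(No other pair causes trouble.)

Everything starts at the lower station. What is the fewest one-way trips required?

Counting alone: the keeper can take at most 2 across per trip to the upper station, so moving all 5 needs at least 3 loaded trips out, with a return between consecutive ones — at least 5 crossings.
The safety rule pushes this higher. Following every safe sequence of crossings, the most of the 5 that can be at the upper station as the cable car arrives there on crossing 5 is 4 — never all 5.
So no plan with fewer than 7 crossings exists, and this one achieves 7:
1. Keeper goes to the upper station with crate M2 and crate R2.
2. Keeper goes back to the lower station with crate M2.
3. Keeper goes to the upper station with crate M2 and crate M3.
4. Keeper goes back to the lower station with crate M2.
5. Keeper goes to the upper station with crate M2 and crate R4.
6. Keeper goes back to the lower station with crate R2.
7. Keeper goes to the upper station with crate R2 and crate R3.

7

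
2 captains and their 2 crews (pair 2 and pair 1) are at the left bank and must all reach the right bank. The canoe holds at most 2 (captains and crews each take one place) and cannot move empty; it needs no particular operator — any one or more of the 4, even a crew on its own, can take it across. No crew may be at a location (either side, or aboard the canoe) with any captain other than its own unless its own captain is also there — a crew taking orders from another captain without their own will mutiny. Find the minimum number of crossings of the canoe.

5

Counting alone: each trip to the right bank takes at most 2 across and each return brings at least 1 back, so after t trips out (and t−1 returns) at most 2t − (t−1) of the 4 are across; that first reaches 4 at t = 3, so at least 5 crossings are needed.
The plan below uses exactly 5 crossings, so it is optimal:
1. captain 2 and crew 2 cross → the right bank.
2. captain 2 crosses ← the left bank.
3. captain 1 and captain 2 cross → the right bank.
4. captain 1 crosses ← the left bank.
5. captain 1 and crew 1 cross → the right bank.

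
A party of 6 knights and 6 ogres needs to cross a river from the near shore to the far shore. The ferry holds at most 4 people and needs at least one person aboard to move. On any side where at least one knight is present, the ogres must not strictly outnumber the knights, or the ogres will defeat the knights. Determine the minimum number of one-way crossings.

Counting alone: each trip to the far shore takes at most 4 across and each return brings at least 1 back, so after t trips out (and t−1 returns) at most 4t − (t−1) of the 12 are across; that first reaches 12 at t = 4, so at least 7 crossings are needed.
The safety rule pushes this higher. Following every safe sequence of crossings, the most of the 12 that can be at the far shore as the ferry arrives there on crossing 7 is 11 — never all 12.
So no plan with fewer than 9 crossings exists, and this one achieves 9:
1. 2 ogres → the far shore.  (the near shore: 6K 4O; the far shore: 0K 2O)
2. 1 ogre ← the near shore.  (the near shore: 6K 5O; the far shore: 0K 1O)
3. 4 ogres → the far shore.  (the near shore: 6K 1O; the far shore: 0K 5O)
4. 1 ogre ← the near shore.  (the near shore: 6K 2O; the far shore: 0K 4O)
5. 4 knights → the far shore.  (the near shore: 2K 2O; the far shore: 4K 4O)
6. 1 knight and 1 ogre ← the near shore.  (the near shore: 3K 3O; the far shore: 3K 3O)
7. 2 knights and 2 ogres → the far shore.  (the near shore: 1K 1O; the far shore: 5K 5O)
8. 1 knight and 1 ogre ← the near shore.  (the near shore: 2K 2O; the far shore: 4K 4O)
9. 2 knights and 2 ogres → the far shore.  (the near shore: 0K 0O; the far shore: 6K 6O)

9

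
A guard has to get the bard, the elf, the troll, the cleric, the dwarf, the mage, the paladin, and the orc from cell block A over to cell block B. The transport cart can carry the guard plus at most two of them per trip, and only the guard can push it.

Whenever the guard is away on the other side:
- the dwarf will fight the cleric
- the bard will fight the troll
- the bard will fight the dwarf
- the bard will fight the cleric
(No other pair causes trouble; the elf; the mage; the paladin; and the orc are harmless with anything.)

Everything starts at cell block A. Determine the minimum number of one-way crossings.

13

Counting alone: the guard can take at most 2 across per trip to cell block B, so moving all 8 needs at least 4 loaded trips out, with a return between consecutive ones — at least 7 crossings.
The safety rule pushes this higher. Following every safe sequence of crossings, the most of the 8 that can be at cell block B as the transport cart arrives there on crossings 7, 9, 11 is 5, 6, 7 respectively — never all 8.
So no plan with fewer than 13 crossings exists, and this one achieves 13:
1. Guard goes to cell block B with the bard and the cleric.  [cell block A: the dwarf, the elf, the mage, the orc, the paladin, the troll | cell block B: the bard, the cleric]
2. Guard goes back to cell block A with the bard.  [cell block A: the bard, the dwarf, the elf, the mage, the orc, the paladin, the troll | cell block B: the cleric]
3. Guard goes to cell block B with the bard and the elf.  [cell block A: the dwarf, the mage, the orc, the paladin, the troll | cell block B: the bard, the cleric, the elf]
4. Guard goes back to cell block A with the bard.  [cell block A: the bard, the dwarf, the mage, the orc, the paladin, the troll | cell block B: the cleric, the elf]
5. Guard goes to cell block B with the bard and the troll.  [cell block A: the dwarf, the mage, the orc, the paladin | cell block B: the bard, the cleric, the elf, the troll]
6. Guard goes back to cell block A with the bard.  [cell block A: the bard, the dwarf, the mage, the orc, the paladin | cell block B: the cleric, the elf, the troll]
7. Guard goes to cell block B with the bard and the mage.  [cell block A: the dwarf, the orc, the paladin | cell block B: the bard, the cleric, the elf, the mage, the troll]
8. Guard goes back to cell block A with the bard.  [cell block A: the bard, the dwarf, the orc, the paladin | cell block B: the cleric, the elf, the mage, the troll]
9. Guard goes to cell block B with the bard and the paladin.  [cell block A: the dwarf, the orc | cell block B: the bard, the cleric, the elf, the mage, the paladin, the troll]
10. Guard goes back to cell block A with the bard.  [cell block A: the bard, the dwarf, the orc | cell block B: the cleric, the elf, the mage, the paladin, the troll]
11. Guard goes to cell block B with the bard and the orc.  [cell block A: the dwarf | cell block B: the bard, the cleric, the elf, the mage, the orc, the paladin, the troll]
12. Guard goes back to cell block A with the bard.  [cell block A: the bard, the dwarf | cell block B: the cleric, the elf, the mage, the orc, the paladin, the troll]
13. Guard goes to cell block B with the bard and the dwarf.  [cell block A: — | cell block B: the bard, the cleric, the dwarf, the elf, the mage, the orc, the paladin, the troll]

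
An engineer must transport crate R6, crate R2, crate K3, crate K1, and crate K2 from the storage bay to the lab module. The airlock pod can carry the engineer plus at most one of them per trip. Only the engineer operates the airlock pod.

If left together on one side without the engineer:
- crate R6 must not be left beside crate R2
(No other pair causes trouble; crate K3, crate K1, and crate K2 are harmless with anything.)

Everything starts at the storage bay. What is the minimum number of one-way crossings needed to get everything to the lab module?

9

Counting alone: the engineer can take at most 1 across per trip to the lab module, so moving all 5 needs at least 5 loaded trips out, with a return between consecutive ones — at least 9 crossings.
The plan below uses exactly 9 crossings, so it is optimal:
1. Engineer goes to the lab module with crate R6.  [the storage bay: crate K1, crate K2, crate K3, crate R2 | the lab module: crate R6]
2. Engineer goes back to the storage bay alone.  [the storage bay: crate K1, crate K2, crate K3, crate R2 | the lab module: crate R6]
3. Engineer goes to the lab module with crate K3.  [the storage bay: crate K1, crate K2, crate R2 | the lab module: crate K3, crate R6]
4. Engineer goes back to the storage bay alone.  [the storage bay: crate K1, crate K2, crate R2 | the lab module: crate K3, crate R6]
5. Engineer goes to the lab module with crate K1.  [the storage bay: crate K2, crate R2 | the lab module: crate K1, crate K3, crate R6]
6. Engineer goes back to the storage bay alone.  [the storage bay: crate K2, crate R2 | the lab module: crate K1, crate K3, crate R6]
7. Engineer goes to the lab module with crate K2.  [the storage bay: crate R2 | the lab module: crate K1, crate K2, crate K3, crate R6]
8. Engineer goes back to the storage bay alone.  [the storage bay: crate R2 | the lab module: crate K1, crate K2, crate K3, crate R6]
9. Engineer goes to the lab module with crate R2.  [the storage bay: — | the lab module: crate K1, crate K2, crate K3, crate R2, crate R6]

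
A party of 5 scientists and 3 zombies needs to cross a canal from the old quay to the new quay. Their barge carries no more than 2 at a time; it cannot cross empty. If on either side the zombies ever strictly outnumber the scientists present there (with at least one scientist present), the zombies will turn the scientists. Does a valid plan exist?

1. 2 zombies → the new quay.  (the old quay: 5S 1Z; the new quay: 0S 2Z)
2. 1 zombie ← the old quay.  (the old quay: 5S 2Z; the new quay: 0S 1Z)
3. 2 zombies → the new quay.  (the old quay: 5S 0Z; the new quay: 0S 3Z)
4. 1 zombie ← the old quay.  (the old quay: 5S 1Z; the new quay: 0S 2Z)
5. 2 scientists → the new quay.  (the old quay: 3S 1Z; the new quay: 2S 2Z)
6. 1 zombie ← the old quay.  (the old quay: 3S 2Z; the new quay: 2S 1Z)
7. 1 scientist and 1 zombie → the new quay.  (the old quay: 2S 1Z; the new quay: 3S 2Z)
8. 1 zombie ← the old quay.  (the old quay: 2S 2Z; the new quay: 3S 1Z)
9. 2 zombies → the new quay.  (the old quay: 2S 0Z; the new quay: 3S 3Z)
10. 1 zombie ← the old quay.  (the old quay: 2S 1Z; the new quay: 3S 2Z)
11. 1 scientist and 1 zombie → the new quay.  (the old quay: 1S 0Z; the new quay: 4S 3Z)
12. 1 zombie ← the old quay.  (the old quay: 1S 1Z; the new quay: 4S 2Z)
13. 1 scientist and 1 zombie → the new quay.  (the old quay: 0S 0Z; the new quay: 5S 3Z)

Yes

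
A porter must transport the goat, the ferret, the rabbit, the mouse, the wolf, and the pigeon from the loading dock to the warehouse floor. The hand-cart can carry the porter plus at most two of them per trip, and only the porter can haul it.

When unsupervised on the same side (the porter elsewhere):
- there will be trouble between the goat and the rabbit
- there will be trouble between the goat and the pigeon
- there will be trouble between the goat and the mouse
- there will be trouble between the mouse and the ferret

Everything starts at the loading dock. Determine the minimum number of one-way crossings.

Counting alone: the porter can take at most 2 across per trip to the warehouse floor, so moving all 6 needs at least 3 loaded trips out, with a return between consecutive ones — at least 5 crossings.
The safety rule pushes this higher. Following every safe sequence of crossings, the most of the 6 that can be at the warehouse floor as the hand-cart arrives there on crossing 5 is 5 — never all 6.
So no plan with fewer than 7 crossings exists, and this one achieves 7:
1. Porter goes to the warehouse floor with the ferret and the goat.
2. Porter goes back to the loading dock alone.
3. Porter goes to the warehouse floor with the wolf.
4. Porter goes back to the loading dock alone.
5. Porter goes to the warehouse floor with the pigeon and the rabbit.
6. Porter goes back to the loading dock with the goat.
7. Porter goes to the warehouse floor with the goat and the mouse.

7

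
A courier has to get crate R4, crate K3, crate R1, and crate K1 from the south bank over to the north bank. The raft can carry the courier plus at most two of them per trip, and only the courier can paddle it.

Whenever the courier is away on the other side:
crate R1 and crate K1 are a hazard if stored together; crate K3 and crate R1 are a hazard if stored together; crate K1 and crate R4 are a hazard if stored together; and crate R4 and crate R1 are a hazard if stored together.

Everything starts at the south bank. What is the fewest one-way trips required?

5

Counting alone: the courier can take at most 2 across per trip to the north bank, so moving all 4 needs at least 2 loaded trips out, with a return between consecutive ones — at least 3 crossings.
The safety rule pushes this higher. Following every safe sequence of crossings, the most of the 4 that can be at the north bank as the raft arrives there on crossing 3 is 3 — never all 4.
So no plan with fewer than 5 crossings exists, and this one achieves 5:
1. Courier goes to the north bank with crate R1 and crate R4.  [the south bank: crate K1, crate K3 | the north bank: crate R1, crate R4]
2. Courier goes back to the south bank with crate R4.  [the south bank: crate K1, crate K3, crate R4 | the north bank: crate R1]
3. Courier goes to the north bank with crate K3 and crate R4.  [the south bank: crate K1 | the north bank: crate K3, crate R1, crate R4]
4. Courier goes back to the south bank with crate R1.  [the south bank: crate K1, crate R1 | the north bank: crate K3, crate R4]
5. Courier goes to the north bank with crate K1 and crate R1.  [the south bank: — | the north bank: crate K1, crate K3, crate R1, crate R4]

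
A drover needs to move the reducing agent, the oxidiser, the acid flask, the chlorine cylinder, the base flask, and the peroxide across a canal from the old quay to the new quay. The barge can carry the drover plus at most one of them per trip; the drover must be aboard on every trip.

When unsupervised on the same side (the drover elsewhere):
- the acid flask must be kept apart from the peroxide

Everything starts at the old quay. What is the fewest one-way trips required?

Counting alone: the drover can take at most 1 across per trip to the new quay, so moving all 6 needs at least 6 loaded trips out, with a return between consecutive ones — at least 11 crossings.
The plan below uses exactly 11 crossings, so it is optimal:
1. Drover goes to the new quay with the acid flask.
2. Drover goes back to the old quay alone.
3. Drover goes to the new quay with the reducing agent.
4. Drover goes back to the old quay alone.
5. Drover goes to the new quay with the oxidiser.
6. Drover goes back to the old quay alone.
7. Drover goes to the new quay with the chlorine cylinder.
8. Drover goes back to the old quay alone.
9. Drover goes to the new quay with the base flask.
10. Drover goes back to the old quay alone.
11. Drover goes to the new quay with the peroxide.

11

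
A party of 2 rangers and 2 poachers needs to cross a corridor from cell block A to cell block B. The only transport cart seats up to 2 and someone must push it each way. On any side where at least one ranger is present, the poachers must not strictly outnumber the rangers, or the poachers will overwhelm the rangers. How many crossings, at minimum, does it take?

5

Counting alone: each trip to cell block B takes at most 2 across and each return brings at least 1 back, so after t trips out (and t−1 returns) at most 2t − (t−1) of the 4 are across; that first reaches 4 at t = 3, so at least 5 crossings are needed.
The plan below uses exactly 5 crossings, so it is optimal:
1. 2 poachers → cell block B.  (cell block A: 2R 0P; cell block B: 0R 2P)
2. 1 poacher ← cell block A.  (cell block A: 2R 1P; cell block B: 0R 1P)
3. 2 rangers → cell block B.  (cell block A: 0R 1P; cell block B: 2R 1P)
4. 1 poacher ← cell block A.  (cell block A: 0R 2P; cell block B: 2R 0P)
5. 2 poachers → cell block B.  (cell block A: 0R 0P; cell block B: 2R 2P)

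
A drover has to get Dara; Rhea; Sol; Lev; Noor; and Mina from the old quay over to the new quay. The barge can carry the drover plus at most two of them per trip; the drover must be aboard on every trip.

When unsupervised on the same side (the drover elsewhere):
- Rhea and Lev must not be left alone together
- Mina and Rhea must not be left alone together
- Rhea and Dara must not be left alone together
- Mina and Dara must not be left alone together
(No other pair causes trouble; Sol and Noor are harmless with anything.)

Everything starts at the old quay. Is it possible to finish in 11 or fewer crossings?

Yes

Yes — this plan uses 9 crossings (≤ 11):
1. Drover goes to the new quay with Dara and Rhea.  [the old quay: Lev, Mina, Noor, Sol | the new quay: Dara, Rhea]
2. Drover goes back to the old quay with Dara.  [the old quay: Dara, Lev, Mina, Noor, Sol | the new quay: Rhea]
3. Drover goes to the new quay with Dara and Sol.  [the old quay: Lev, Mina, Noor | the new quay: Dara, Rhea, Sol]
4. Drover goes back to the old quay with Dara.  [the old quay: Dara, Lev, Mina, Noor | the new quay: Rhea, Sol]
5. Drover goes to the new quay with Dara and Lev.  [the old quay: Mina, Noor | the new quay: Dara, Lev, Rhea, Sol]
6. Drover goes back to the old quay with Rhea.  [the old quay: Mina, Noor, Rhea | the new quay: Dara, Lev, Sol]
7. Drover goes to the new quay with Noor and Rhea.  [the old quay: Mina | the new quay: Dara, Lev, Noor, Rhea, Sol]
8. Drover goes back to the old quay with Rhea.  [the old quay: Mina, Rhea | the new quay: Dara, Lev, Noor, Sol]
9. Drover goes to the new quay with Mina and Rhea.  [the old quay: — | the new quay: Dara, Lev, Mina, Noor, Rhea, Sol]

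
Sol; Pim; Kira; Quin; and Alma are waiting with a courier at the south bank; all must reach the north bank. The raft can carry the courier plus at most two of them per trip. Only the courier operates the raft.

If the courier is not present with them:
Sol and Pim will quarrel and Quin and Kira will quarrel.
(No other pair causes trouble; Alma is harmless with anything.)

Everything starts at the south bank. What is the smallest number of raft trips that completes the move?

Counting alone: the courier can take at most 2 across per trip to the north bank, so moving all 5 needs at least 3 loaded trips out, with a return between consecutive ones — at least 5 crossings.
The plan below uses exactly 5 crossings, so it is optimal:
1. Courier goes to the north bank with Kira and Sol.
2. Courier goes back to the south bank alone.
3. Courier goes to the north bank with Alma.
4. Courier goes back to the south bank alone.
5. Courier goes to the north bank with Pim and Quin.

5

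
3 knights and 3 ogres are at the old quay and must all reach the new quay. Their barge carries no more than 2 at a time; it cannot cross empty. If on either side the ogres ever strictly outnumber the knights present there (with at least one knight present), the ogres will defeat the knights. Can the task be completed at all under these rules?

Yes

1. 2 ogres → the new quay.  (the old quay: 3K 1O; the new quay: 0K 2O)
2. 1 ogre ← the old quay.  (the old quay: 3K 2O; the new quay: 0K 1O)
3. 2 ogres → the new quay.  (the old quay: 3K 0O; the new quay: 0K 3O)
4. 1 ogre ← the old quay.  (the old quay: 3K 1O; the new quay: 0K 2O)
5. 2 knights → the new quay.  (the old quay: 1K 1O; the new quay: 2K 2O)
6. 1 knight and 1 ogre ← the old quay.  (the old quay: 2K 2O; the new quay: 1K 1O)
7. 2 knights → the new quay.  (the old quay: 0K 2O; the new quay: 3K 1O)
8. 1 ogre ← the old quay.  (the old quay: 0K 3O; the new quay: 3K 0O)
9. 2 ogres → the new quay.  (the old quay: 0K 1O; the new quay: 3K 2O)
10. 1 ogre ← the old quay.  (the old quay: 0K 2O; the new quay: 3K 1O)
11. 2 ogres → the new quay.  (the old quay: 0K 0O; the new quay: 3K 3O)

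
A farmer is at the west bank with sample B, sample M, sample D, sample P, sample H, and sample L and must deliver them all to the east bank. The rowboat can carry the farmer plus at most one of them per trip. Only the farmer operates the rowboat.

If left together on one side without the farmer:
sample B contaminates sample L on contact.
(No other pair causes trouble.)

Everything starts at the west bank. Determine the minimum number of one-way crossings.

Counting alone: the farmer can take at most 1 across per trip to the east bank, so moving all 6 needs at least 6 loaded trips out, with a return between consecutive ones — at least 11 crossings.
The plan below uses exactly 11 crossings, so it is optimal:
1. Farmer goes to the east bank with sample B.  [the west bank: sample D, sample H, sample L, sample M, sample P | the east bank: sample B]
2. Farmer goes back to the west bank alone.  [the west bank: sample D, sample H, sample L, sample M, sample P | the east bank: sample B]
3. Farmer goes to the east bank with sample M.  [the west bank: sample D, sample H, sample L, sample P | the east bank: sample B, sample M]
4. Farmer goes back to the west bank alone.  [the west bank: sample D, sample H, sample L, sample P | the east bank: sample B, sample M]
5. Farmer goes to the east bank with sample D.  [the west bank: sample H, sample L, sample P | the east bank: sample B, sample D, sample M]
6. Farmer goes back to the west bank alone.  [the west bank: sample H, sample L, sample P | the east bank: sample B, sample D, sample M]
7. Farmer goes to the east bank with sample P.  [the west bank: sample H, sample L | the east bank: sample B, sample D, sample M, sample P]
8. Farmer goes back to the west bank alone.  [the west bank: sample H, sample L | the east bank: sample B, sample D, sample M, sample P]
9. Farmer goes to the east bank with sample H.  [the west bank: sample L | the east bank: sample B, sample D, sample H, sample M, sample P]
10. Farmer goes back to the west bank alone.  [the west bank: sample L | the east bank: sample B, sample D, sample H, sample M, sample P]
11. Farmer goes to the east bank with sample L.  [the west bank: — | the east bank: sample B, sample D, sample H, sample L, sample M, sample P]

11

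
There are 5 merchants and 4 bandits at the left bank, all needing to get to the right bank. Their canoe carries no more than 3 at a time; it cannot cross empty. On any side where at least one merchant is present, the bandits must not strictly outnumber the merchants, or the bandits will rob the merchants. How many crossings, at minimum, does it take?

Counting alone: each trip to the right bank takes at most 3 across and each return brings at least 1 back, so after t trips out (and t−1 returns) at most 3t − (t−1) of the 9 are across; that first reaches 9 at t = 4, so at least 7 crossings are needed.
The plan below uses exactly 7 crossings, so it is optimal:
1. 3 bandits → the right bank.  (the left bank: 5M 1B; the right bank: 0M 3B)
2. 1 bandit ← the left bank.  (the left bank: 5M 2B; the right bank: 0M 2B)
3. 3 merchants → the right bank.  (the left bank: 2M 2B; the right bank: 3M 2B)
4. 1 merchant ← the left bank.  (the left bank: 3M 2B; the right bank: 2M 2B)
5. 2 merchants and 1 bandit → the right bank.  (the left bank: 1M 1B; the right bank: 4M 3B)
6. 1 merchant ← the left bank.  (the left bank: 2M 1B; the right bank: 3M 3B)
7. 2 merchants and 1 bandit → the right bank.  (the left bank: 0M 0B; the right bank: 5M 4B)

7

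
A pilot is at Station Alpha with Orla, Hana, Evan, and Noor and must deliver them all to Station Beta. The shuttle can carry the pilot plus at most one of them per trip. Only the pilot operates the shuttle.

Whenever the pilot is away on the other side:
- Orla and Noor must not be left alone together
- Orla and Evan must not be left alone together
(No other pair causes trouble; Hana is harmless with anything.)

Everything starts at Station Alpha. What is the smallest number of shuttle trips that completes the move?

9

Counting alone: the pilot can take at most 1 across per trip to Station Beta, so moving all 4 needs at least 4 loaded trips out, with a return between consecutive ones — at least 7 crossings.
The safety rule pushes this higher. Following every safe sequence of crossings, the most of the 4 that can be at Station Beta as the shuttle arrives there on crossing 7 is 3 — never all 4.
So no plan with fewer than 9 crossings exists, and this one achieves 9:
1. Pilot goes to Station Beta with Orla.
2. Pilot goes back to Station Alpha alone.
3. Pilot goes to Station Beta with Hana.
4. Pilot goes back to Station Alpha alone.
5. Pilot goes to Station Beta with Evan.
6. Pilot goes back to Station Alpha with Orla.
7. Pilot goes to Station Beta with Noor.
8. Pilot goes back to Station Alpha alone.
9. Pilot goes to Station Beta with Orla.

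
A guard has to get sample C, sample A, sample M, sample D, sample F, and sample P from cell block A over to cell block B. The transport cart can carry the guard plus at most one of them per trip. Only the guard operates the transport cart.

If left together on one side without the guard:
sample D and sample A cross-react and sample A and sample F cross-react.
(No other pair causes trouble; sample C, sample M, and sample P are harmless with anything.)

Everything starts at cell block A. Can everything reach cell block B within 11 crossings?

No

Counting alone: the guard can take at most 1 across per trip to cell block B, so moving all 6 needs at least 6 loaded trips out, with a return between consecutive ones — at least 11 crossings.
The safety rule pushes this higher. Following every safe sequence of crossings, the most of the 6 that can be at cell block B as the transport cart arrives there on crossing 11 is 5 — never all 6.
So the move cannot be finished within 11 crossings. (The shortest complete plan takes 13:)
1. Guard goes to cell block B with sample A.  [cell block A: sample C, sample D, sample F, sample M, sample P | cell block B: sample A]
2. Guard goes back to cell block A alone.  [cell block A: sample C, sample D, sample F, sample M, sample P | cell block B: sample A]
3. Guard goes to cell block B with sample C.  [cell block A: sample D, sample F, sample M, sample P | cell block B: sample A, sample C]
4. Guard goes back to cell block A alone.  [cell block A: sample D, sample F, sample M, sample P | cell block B: sample A, sample C]
5. Guard goes to cell block B with sample M.  [cell block A: sample D, sample F, sample P | cell block B: sample A, sample C, sample M]
6. Guard goes back to cell block A alone.  [cell block A: sample D, sample F, sample P | cell block B: sample A, sample C, sample M]
7. Guard goes to cell block B with sample D.  [cell block A: sample F, sample P | cell block B: sample A, sample C, sample D, sample M]
8. Guard goes back to cell block A with sample A.  [cell block A: sample A, sample F, sample P | cell block B: sample C, sample D, sample M]
9. Guard goes to cell block B with sample F.  [cell block A: sample A, sample P | cell block B: sample C, sample D, sample F, sample M]
10. Guard goes back to cell block A alone.  [cell block A: sample A, sample P | cell block B: sample C, sample D, sample F, sample M]
11. Guard goes to cell block B with sample P.  [cell block A: sample A | cell block B: sample C, sample D, sample F, sample M, sample P]
12. Guard goes back to cell block A alone.  [cell block A: sample A | cell block B: sample C, sample D, sample F, sample M, sample P]
13. Guard goes to cell block B with sample A.  [cell block A: — | cell block B: sample A, sample C, sample D, sample F, sample M, sample P]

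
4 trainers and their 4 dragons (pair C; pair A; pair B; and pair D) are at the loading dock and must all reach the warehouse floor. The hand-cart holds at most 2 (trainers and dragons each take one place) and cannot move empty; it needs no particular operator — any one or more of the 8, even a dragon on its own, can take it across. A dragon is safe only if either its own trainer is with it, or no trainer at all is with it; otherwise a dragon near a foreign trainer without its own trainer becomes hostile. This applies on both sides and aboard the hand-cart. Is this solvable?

Following every safe sequence of crossings from the start, the most of the 8 that can be at the warehouse floor as the hand-cart arrives there on crossings 1, 3, 5 is 2, 3, 4 respectively; the best ever achieved is 4 of 8.
From crossing 7 on, no configuration arises that was not already reachable earlier: only 44 distinct safe configurations (who is on which side, and where the hand-cart is) can ever be reached, none of them has everyone across, and every continuation just revisits them. So no valid plan exists.

No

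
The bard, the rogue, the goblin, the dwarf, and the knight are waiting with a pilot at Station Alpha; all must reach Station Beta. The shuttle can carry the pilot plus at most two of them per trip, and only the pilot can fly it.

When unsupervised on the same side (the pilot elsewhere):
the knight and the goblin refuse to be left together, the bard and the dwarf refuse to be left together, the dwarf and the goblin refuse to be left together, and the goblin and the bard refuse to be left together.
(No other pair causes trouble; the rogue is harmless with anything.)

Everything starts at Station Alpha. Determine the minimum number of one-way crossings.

Counting alone: the pilot can take at most 2 across per trip to Station Beta, so moving all 5 needs at least 3 loaded trips out, with a return between consecutive ones — at least 5 crossings.
The safety rule pushes this higher. Following every safe sequence of crossings, the most of the 5 that can be at Station Beta as the shuttle arrives there on crossing 5 is 4 — never all 5.
So no plan with fewer than 7 crossings exists, and this one achieves 7:
1. Pilot goes to Station Beta with the bard and the goblin.  [Station Alpha: the dwarf, the knight, the rogue | Station Beta: the bard, the goblin]
2. Pilot goes back to Station Alpha with the bard.  [Station Alpha: the bard, the dwarf, the knight, the rogue | Station Beta: the goblin]
3. Pilot goes to Station Beta with the bard and the rogue.  [Station Alpha: the dwarf, the knight | Station Beta: the bard, the goblin, the rogue]
4. Pilot goes back to Station Alpha with the bard.  [Station Alpha: the bard, the dwarf, the knight | Station Beta: the goblin, the rogue]
5. Pilot goes to Station Beta with the bard and the knight.  [Station Alpha: the dwarf | Station Beta: the bard, the goblin, the knight, the rogue]
6. Pilot goes back to Station Alpha with the goblin.  [Station Alpha: the dwarf, the goblin | Station Beta: the bard, the knight, the rogue]
7. Pilot goes to Station Beta with the dwarf and the goblin.  [Station Alpha: — | Station Beta: the bard, the dwarf, the goblin, the knight, the rogue]

7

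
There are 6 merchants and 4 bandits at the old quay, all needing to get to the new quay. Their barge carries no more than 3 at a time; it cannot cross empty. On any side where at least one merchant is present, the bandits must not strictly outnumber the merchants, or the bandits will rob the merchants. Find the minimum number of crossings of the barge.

9

Counting alone: each trip to the new quay takes at most 3 across and each return brings at least 1 back, so after t trips out (and t−1 returns) at most 3t − (t−1) of the 10 are across; that first reaches 10 at t = 5, so at least 9 crossings are needed.
The plan below uses exactly 9 crossings, so it is optimal:
1. 2 bandits → the new quay.  (the old quay: 6M 2B; the new quay: 0M 2B)
2. 1 bandit ← the old quay.  (the old quay: 6M 3B; the new quay: 0M 1B)
3. 3 bandits → the new quay.  (the old quay: 6M 0B; the new quay: 0M 4B)
4. 1 bandit ← the old quay.  (the old quay: 6M 1B; the new quay: 0M 3B)
5. 3 merchants → the new quay.  (the old quay: 3M 1B; the new quay: 3M 3B)
6. 1 bandit ← the old quay.  (the old quay: 3M 2B; the new quay: 3M 2B)
7. 1 merchant and 2 bandits → the new quay.  (the old quay: 2M 0B; the new quay: 4M 4B)
8. 1 bandit ← the old quay.  (the old quay: 2M 1B; the new quay: 4M 3B)
9. 2 merchants and 1 bandit → the new quay.  (the old quay: 0M 0B; the new quay: 6M 4B)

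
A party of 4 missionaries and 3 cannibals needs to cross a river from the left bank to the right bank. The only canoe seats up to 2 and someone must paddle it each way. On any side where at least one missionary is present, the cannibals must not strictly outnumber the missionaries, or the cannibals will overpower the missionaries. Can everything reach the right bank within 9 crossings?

No

Counting alone: each trip to the right bank takes at most 2 across and each return brings at least 1 back, so after t trips out (and t−1 returns) at most 2t − (t−1) of the 7 are across; that first reaches 7 at t = 6, so at least 11 crossings are needed.
Since 9 < 11, 9 crossings cannot be enough. (The shortest complete plan in fact takes 11:)
1. 2 cannibals → the right bank.  (the left bank: 4M 1C; the right bank: 0M 2C)
2. 1 cannibal ← the left bank.  (the left bank: 4M 2C; the right bank: 0M 1C)
3. 2 cannibals → the right bank.  (the left bank: 4M 0C; the right bank: 0M 3C)
4. 1 cannibal ← the left bank.  (the left bank: 4M 1C; the right bank: 0M 2C)
5. 2 missionaries → the right bank.  (the left bank: 2M 1C; the right bank: 2M 2C)
6. 1 cannibal ← the left bank.  (the left bank: 2M 2C; the right bank: 2M 1C)
7. 1 missionary and 1 cannibal → the right bank.  (the left bank: 1M 1C; the right bank: 3M 2C)
8. 1 missionary ← the left bank.  (the left bank: 2M 1C; the right bank: 2M 2C)
9. 1 missionary and 1 cannibal → the right bank.  (the left bank: 1M 0C; the right bank: 3M 3C)
10. 1 cannibal ← the left bank.  (the left bank: 1M 1C; the right bank: 3M 2C)
11. 1 missionary and 1 cannibal → the right bank.  (the left bank: 0M 0C; the right bank: 4M 3C)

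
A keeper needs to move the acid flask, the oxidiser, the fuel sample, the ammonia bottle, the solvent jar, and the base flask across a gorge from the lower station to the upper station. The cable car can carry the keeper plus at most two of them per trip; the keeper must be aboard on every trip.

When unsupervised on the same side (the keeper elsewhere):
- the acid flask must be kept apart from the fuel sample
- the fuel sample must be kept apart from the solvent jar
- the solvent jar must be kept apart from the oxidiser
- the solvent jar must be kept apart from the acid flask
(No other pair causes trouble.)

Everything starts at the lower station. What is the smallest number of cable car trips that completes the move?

Counting alone: the keeper can take at most 2 across per trip to the upper station, so moving all 6 needs at least 3 loaded trips out, with a return between consecutive ones — at least 5 crossings.
The safety rule pushes this higher. Following every safe sequence of crossings, the most of the 6 that can be at the upper station as the cable car arrives there on crossings 5, 7 is 4, 5 respectively — never all 6.
So no plan with fewer than 9 crossings exists, and this one achieves 9:
1. Keeper goes to the upper station with the acid flask and the solvent jar.
2. Keeper goes back to the lower station with the acid flask.
3. Keeper goes to the upper station with the acid flask and the oxidiser.
4. Keeper goes back to the lower station with the solvent jar.
5. Keeper goes to the upper station with the ammonia bottle and the fuel sample.
6. Keeper goes back to the lower station with the acid flask.
7. Keeper goes to the upper station with the acid flask and the base flask.
8. Keeper goes back to the lower station with the acid flask.
9. Keeper goes to the upper station with the acid flask and the solvent jar.

9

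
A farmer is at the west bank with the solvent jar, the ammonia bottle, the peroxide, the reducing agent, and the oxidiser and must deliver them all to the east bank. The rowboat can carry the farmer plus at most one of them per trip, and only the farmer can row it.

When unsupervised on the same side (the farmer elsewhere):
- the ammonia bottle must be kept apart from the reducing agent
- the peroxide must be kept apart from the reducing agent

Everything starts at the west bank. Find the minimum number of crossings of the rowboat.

11

Counting alone: the farmer can take at most 1 across per trip to the east bank, so moving all 5 needs at least 5 loaded trips out, with a return between consecutive ones — at least 9 crossings.
The safety rule pushes this higher. Following every safe sequence of crossings, the most of the 5 that can be at the east bank as the rowboat arrives there on crossing 9 is 4 — never all 5.
So no plan with fewer than 11 crossings exists, and this one achieves 11:
1. Farmer goes to the east bank with the reducing agent.  [the west bank: the ammonia bottle, the oxidiser, the peroxide, the solvent jar | the east bank: the reducing agent]
2. Farmer goes back to the west bank alone.  [the west bank: the ammonia bottle, the oxidiser, the peroxide, the solvent jar | the east bank: the reducing agent]
3. Farmer goes to the east bank with the solvent jar.  [the west bank: the ammonia bottle, the oxidiser, the peroxide | the east bank: the reducing agent, the solvent jar]
4. Farmer goes back to the west bank alone.  [the west bank: the ammonia bottle, the oxidiser, the peroxide | the east bank: the reducing agent, the solvent jar]
5. Farmer goes to the east bank with the ammonia bottle.  [the west bank: the oxidiser, the peroxide | the east bank: the ammonia bottle, the reducing agent, the solvent jar]
6. Farmer goes back to the west bank with the reducing agent.  [the west bank: the oxidiser, the peroxide, the reducing agent | the east bank: the ammonia bottle, the solvent jar]
7. Farmer goes to the east bank with the peroxide.  [the west bank: the oxidiser, the reducing agent | the east bank: the ammonia bottle, the peroxide, the solvent jar]
8. Farmer goes back to the west bank alone.  [the west bank: the oxidiser, the reducing agent | the east bank: the ammonia bottle, the peroxide, the solvent jar]
9. Farmer goes to the east bank with the oxidiser.  [the west bank: the reducing agent | the east bank: the ammonia bottle, the oxidiser, the peroxide, the solvent jar]
10. Farmer goes back to the west bank alone.  [the west bank: the reducing agent | the east bank: the ammonia bottle, the oxidiser, the peroxide, the solvent jar]
11. Farmer goes to the east bank with the reducing agent.  [the west bank: — | the east bank: the ammonia bottle, the oxidiser, the peroxide, the reducing agent, the solvent jar]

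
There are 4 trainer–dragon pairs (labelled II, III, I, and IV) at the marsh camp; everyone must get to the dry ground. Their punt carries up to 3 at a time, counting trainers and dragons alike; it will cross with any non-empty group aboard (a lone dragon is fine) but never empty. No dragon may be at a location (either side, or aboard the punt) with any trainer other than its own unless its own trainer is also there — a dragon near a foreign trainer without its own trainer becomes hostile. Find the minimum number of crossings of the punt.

Counting alone: each trip to the dry ground takes at most 3 across and each return brings at least 1 back, so after t trips out (and t−1 returns) at most 3t − (t−1) of the 8 are across; that first reaches 8 at t = 4, so at least 7 crossings are needed.
The safety rule pushes this higher. Following every safe sequence of crossings, the most of the 8 that can be at the dry ground as the punt arrives there on crossing 7 is 7 — never all 8.
So no plan with fewer than 9 crossings exists, and this one achieves 9:
1. dragon II and trainer II cross → the dry ground.
2. trainer II crosses ← the marsh camp.
3. dragon III, trainer II, and trainer III cross → the dry ground.
4. dragon II and trainer II cross ← the marsh camp.
5. trainer I, trainer II, and trainer IV cross → the dry ground.
6. dragon III crosses ← the marsh camp.
7. dragon II and dragon III cross → the dry ground.
8. dragon II crosses ← the marsh camp.
9. dragon I, dragon II, and dragon IV cross → the dry ground.

9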